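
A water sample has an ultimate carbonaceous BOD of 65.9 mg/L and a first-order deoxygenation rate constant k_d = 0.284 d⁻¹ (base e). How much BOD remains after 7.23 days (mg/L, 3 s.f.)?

L ≈ 8.46 mg/L

L_t = L₀ e^(−k_d t) = 65.9 × e^(−0.284×7.23) = 65.9 × 0.1283 = 8.456 mg/L.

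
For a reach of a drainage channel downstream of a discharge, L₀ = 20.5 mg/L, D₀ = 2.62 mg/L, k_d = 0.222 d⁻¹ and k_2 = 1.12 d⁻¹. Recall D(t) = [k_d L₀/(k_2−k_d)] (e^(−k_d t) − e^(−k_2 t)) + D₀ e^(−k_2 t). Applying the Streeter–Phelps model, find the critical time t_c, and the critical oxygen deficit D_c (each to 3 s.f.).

At the critical point dD/dt = 0, so k_d L₀ e^(−k_d t) = k_2 D. Substituting D(t) from the Streeter–Phelps equation and solving for t gives
t_c = ln[(k_2/k_d)(1 − D₀(k_2−k_d)/(k_d L₀))] / (k_2−k_d).
Here k_2−k_d = 0.8980 d⁻¹ and 1 − D₀(k_2−k_d)/(k_d L₀) = 1 − 2.62×0.8980/(0.222×20.5) = 0.4830, so
t_c = ln(5.045 × 0.4830) / 0.8980 = 0.8907 / 0.8980 = 0.9919 d.
D_c = (k_d/k_2) L₀ e^(−k_d t_c) = (0.222/1.12) × 20.5 × e^(−0.222×0.9919) = 0.1982 × 20.5 × 0.8024 = 3.260 mg/L.

t_c ≈ 0.992 d; D_c ≈ 3.26 mg/L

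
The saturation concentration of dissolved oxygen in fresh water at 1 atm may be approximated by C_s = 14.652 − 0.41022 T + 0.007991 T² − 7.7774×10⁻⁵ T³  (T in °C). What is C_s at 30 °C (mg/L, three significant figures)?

C_s ≈ 7.44 mg/L

C_s = 14.652 − 0.41022×30 + 0.007991×30² − 7.7774×10⁻⁵×30³ = 7.437 mg/L.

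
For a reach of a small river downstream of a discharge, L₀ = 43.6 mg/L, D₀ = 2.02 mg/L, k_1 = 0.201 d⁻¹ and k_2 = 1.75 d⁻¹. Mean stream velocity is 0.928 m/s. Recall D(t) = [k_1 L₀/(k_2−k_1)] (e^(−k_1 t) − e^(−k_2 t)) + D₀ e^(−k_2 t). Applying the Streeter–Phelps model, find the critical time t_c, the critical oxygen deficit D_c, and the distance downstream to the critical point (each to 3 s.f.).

t_c ≈ 1.11 d; D_c ≈ 4.00 mg/L; x_c ≈ 89.2 km

t_c = [1/(k_2−k_1)] ln[(k_2/k_1)(1 − D₀(k_2−k_1)/(k_1 L₀))]
= [1/(1.75−0.201)] ln[(1.75/0.201)(1 − 2.02×1.549/(0.201×43.6))]
= (1/1.549) ln[8.706 × 0.6430] = 0.6456 × ln(5.598) = 0.6456 × 1.722 = 1.112 d.
D_c = (k_1/k_2) L₀ e^(−k_1 t_c) = (0.201/1.75) × 43.6 × e^(−0.201×1.112) = 0.1149 × 43.6 × 0.7997 = 4.005 mg/L.
x_c = v t_c = 0.928 m/s × 1.112 d × 86400 s/d = 89150 m ≈ 89.2 km.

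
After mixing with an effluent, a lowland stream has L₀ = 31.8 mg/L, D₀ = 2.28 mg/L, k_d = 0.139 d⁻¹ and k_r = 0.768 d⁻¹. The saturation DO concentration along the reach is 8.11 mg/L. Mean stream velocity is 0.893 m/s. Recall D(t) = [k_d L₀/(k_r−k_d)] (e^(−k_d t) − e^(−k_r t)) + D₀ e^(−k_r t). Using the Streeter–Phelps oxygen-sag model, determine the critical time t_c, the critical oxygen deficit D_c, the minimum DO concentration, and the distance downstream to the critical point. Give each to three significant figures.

t_c = [1/(k_r−k_d)] ln[(k_r/k_d)(1 − D₀(k_r−k_d)/(k_d L₀))]
= [1/(0.768−0.139)] ln[(0.768/0.139)(1 − 2.28×0.6290/(0.139×31.8))]
= (1/0.6290) ln[5.525 × 0.6756] = 1.590 × ln(3.733) = 1.590 × 1.317 = 2.094 d.
D_c = (k_d/k_r) L₀ e^(−k_d t_c) = (0.139/0.768) × 31.8 × e^(−0.139×2.094) = 0.1810 × 31.8 × 0.7475 = 4.302 mg/L.
Minimum DO = C_s − D_c = 8.11 − 4.302 = 3.808 mg/L.
x_c = v t_c = 0.893 m/s × 2.094 d × 86400 s/d = 161600 m ≈ 162 km.

t_c ≈ 2.09 d; D_c ≈ 4.30 mg/L; min DO ≈ 3.81 mg/L; x_c ≈ 162 km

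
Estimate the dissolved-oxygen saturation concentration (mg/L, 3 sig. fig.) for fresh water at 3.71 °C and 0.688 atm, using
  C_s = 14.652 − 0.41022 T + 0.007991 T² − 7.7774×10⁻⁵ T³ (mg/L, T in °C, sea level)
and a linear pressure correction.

C_s ≈ 9.11 mg/L

At sea level: C_s = 14.652 − 0.41022×3.71 + 0.007991×3.71² − 7.7774×10⁻⁵×3.71³ = 13.24 mg/L.
Pressure correction: C_s' = 13.24 × 0.688 = 9.106 mg/L.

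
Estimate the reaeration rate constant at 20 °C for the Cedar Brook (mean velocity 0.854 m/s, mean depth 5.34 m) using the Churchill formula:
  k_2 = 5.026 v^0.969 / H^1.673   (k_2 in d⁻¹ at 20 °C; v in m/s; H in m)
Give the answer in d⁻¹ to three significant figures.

k_2 ≈ 0.262 d⁻¹

k_2 = 5.026 × 0.854^0.969 / 5.34^1.673 = 5.026 × 0.8582 / 16.49 = 0.2616 d⁻¹.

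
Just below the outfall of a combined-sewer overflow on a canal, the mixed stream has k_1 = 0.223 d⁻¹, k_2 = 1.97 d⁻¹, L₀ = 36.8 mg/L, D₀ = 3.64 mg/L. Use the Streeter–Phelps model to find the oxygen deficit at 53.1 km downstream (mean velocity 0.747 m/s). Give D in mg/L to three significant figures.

Travel time t = x/v = 53.1 km / (0.747 m/s) = 53100 m / 0.747 m/s = 71080 s = 0.8227 d.
k_1 L₀/(k_2−k_1) = 0.223×36.8/(1.97−0.223) = 8.206/1.747 = 4.697 mg/L.
e^(−k_1 t) = e^(−0.223×0.8227) = 0.8324; e^(−k_2 t) = e^(−1.97×0.8227) = 0.1977.
D = 4.697 × (0.8324 − 0.1977) + 3.64 × 0.1977 = 2.981 + 0.7198 = 3.701 mg/L.

D ≈ 3.70 mg/L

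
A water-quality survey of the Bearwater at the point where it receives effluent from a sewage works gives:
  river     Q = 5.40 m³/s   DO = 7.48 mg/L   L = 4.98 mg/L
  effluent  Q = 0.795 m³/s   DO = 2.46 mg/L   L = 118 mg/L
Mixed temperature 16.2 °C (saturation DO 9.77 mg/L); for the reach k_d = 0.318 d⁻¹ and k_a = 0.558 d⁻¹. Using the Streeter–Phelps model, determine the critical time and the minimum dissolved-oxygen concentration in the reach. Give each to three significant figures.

Mixed DO = (5.40×7.48 + 0.795×2.46)/(5.40+0.795) = 42.35/6.195 = 6.836 mg/L.
Mixed L₀ = (5.40×4.98 + 0.795×118)/(6.195) = 120.7/6.195 = 19.48 mg/L.
Initial deficit D₀ = C_s − DO₀ = 9.77 − 6.836 = 2.934 mg/L.
t_c = (1/0.2400) ln[(0.558/0.318)(1 − 2.934×0.2400/(0.318×19.48))] = 4.167 × ln(1.555) = 1.840 d.
D_c = (0.318/0.558) × 19.48 × e^(−0.318×1.840) = 0.5699 × 19.48 × 0.5570 = 6.185 mg/L.
Minimum DO = 9.77 − 6.185 = 3.585 mg/L.

t_c ≈ 1.84 d; minimum DO ≈ 3.59 mg/L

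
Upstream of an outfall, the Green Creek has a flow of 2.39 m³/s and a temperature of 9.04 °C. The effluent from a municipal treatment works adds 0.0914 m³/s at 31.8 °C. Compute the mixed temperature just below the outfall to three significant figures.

9.88 °C

Flow-weighted mixing: C = (Q_r C_r + Q_w C_w)/(Q_r + Q_w)
= (2.39×9.04 + 0.0914×31.8)/(2.39 + 0.0914) = 24.51/2.481 = 9.878 °C.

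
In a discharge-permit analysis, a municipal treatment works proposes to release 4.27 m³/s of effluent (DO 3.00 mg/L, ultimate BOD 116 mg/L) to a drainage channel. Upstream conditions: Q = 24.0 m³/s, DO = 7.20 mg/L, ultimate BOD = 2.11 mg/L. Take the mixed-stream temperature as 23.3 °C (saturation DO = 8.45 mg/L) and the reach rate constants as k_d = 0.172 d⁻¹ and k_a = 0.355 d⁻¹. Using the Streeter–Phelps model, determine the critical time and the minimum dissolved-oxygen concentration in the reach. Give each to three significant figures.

t_c ≈ 3.36 d; minimum DO ≈ 3.20 mg/L

Mixed DO = (24.0×7.20 + 4.27×3.00)/(24.0+4.27) = 185.6/28.27 = 6.566 mg/L.
Mixed L₀ = (24.0×2.11 + 4.27×116)/(28.27) = 546.0/28.27 = 19.31 mg/L.
Initial deficit D₀ = C_s − DO₀ = 8.45 − 6.566 = 1.884 mg/L.
t_c = (1/0.1830) ln[(0.355/0.172)(1 − 1.884×0.1830/(0.172×19.31))] = 5.464 × ln(1.850) = 3.361 d.
D_c = (0.172/0.355) × 19.31 × e^(−0.172×3.361) = 0.4845 × 19.31 × 0.5610 = 5.249 mg/L.
Minimum DO = 8.45 − 5.249 = 3.201 mg/L.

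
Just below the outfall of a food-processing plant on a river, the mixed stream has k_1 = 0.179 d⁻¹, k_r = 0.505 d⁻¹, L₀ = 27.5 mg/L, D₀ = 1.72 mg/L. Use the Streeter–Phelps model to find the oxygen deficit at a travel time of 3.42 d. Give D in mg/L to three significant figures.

D ≈ 5.81 mg/L

k_1 L₀/(k_r−k_1) = 0.179×27.5/(0.505−0.179) = 4.922/0.3260 = 15.10 mg/L.
e^(−k_1 t) = e^(−0.179×3.420) = 0.5422; e^(−k_r t) = e^(−0.505×3.420) = 0.1778.
D = 15.10 × (0.5422 − 0.1778) + 1.72 × 0.1778 = 5.502 + 0.3058 = 5.808 mg/L.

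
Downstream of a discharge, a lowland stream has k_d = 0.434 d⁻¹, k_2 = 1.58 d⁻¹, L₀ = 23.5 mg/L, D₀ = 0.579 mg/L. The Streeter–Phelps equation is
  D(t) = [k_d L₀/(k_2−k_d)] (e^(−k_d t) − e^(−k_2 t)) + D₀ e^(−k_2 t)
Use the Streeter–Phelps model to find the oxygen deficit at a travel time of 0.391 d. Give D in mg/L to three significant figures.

D ≈ 3.02 mg/L

k_d L₀/(k_2−k_d) = 0.434×23.5/(1.58−0.434) = 10.20/1.146 = 8.900 mg/L.
e^(−k_d t) = e^(−0.434×0.3910) = 0.8439; e^(−k_2 t) = e^(−1.58×0.3910) = 0.5391.
D = 8.900 × (0.8439 − 0.5391) + 0.579 × 0.5391 = 2.712 + 0.3122 = 3.025 mg/L.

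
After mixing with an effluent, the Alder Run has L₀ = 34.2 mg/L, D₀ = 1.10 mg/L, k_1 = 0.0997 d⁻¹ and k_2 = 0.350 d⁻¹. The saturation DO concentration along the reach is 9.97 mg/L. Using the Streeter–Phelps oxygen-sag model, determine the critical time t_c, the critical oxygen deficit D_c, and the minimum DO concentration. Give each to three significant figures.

t_c ≈ 4.68 d; D_c ≈ 6.11 mg/L; min DO ≈ 3.86 mg/L

With k_2/k_1 = 3.511 and 1 − D₀(k_2−k_1)/(k_1 L₀) = 0.9193,
t_c = ln(3.511 × 0.9193) / (0.350 − 0.0997) = ln(3.227) / 0.2503 = 1.172/0.2503 = 4.681 d.
D_c = (k_1/k_2) L₀ e^(−k_1 t_c) = (0.0997/0.350) × 34.2 × e^(−0.0997×4.681) = 0.2849 × 34.2 × 0.6271 = 6.109 mg/L.
Minimum DO = C_s − D_c = 9.97 − 6.109 = 3.861 mg/L.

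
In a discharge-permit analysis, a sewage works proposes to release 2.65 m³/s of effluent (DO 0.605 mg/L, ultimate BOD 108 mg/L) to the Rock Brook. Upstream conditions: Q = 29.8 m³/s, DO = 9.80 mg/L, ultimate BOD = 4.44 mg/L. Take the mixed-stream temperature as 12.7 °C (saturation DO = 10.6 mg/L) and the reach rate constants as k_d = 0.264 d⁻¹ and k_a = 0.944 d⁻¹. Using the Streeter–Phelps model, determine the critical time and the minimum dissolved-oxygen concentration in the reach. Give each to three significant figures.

Mixed DO = (29.8×9.80 + 2.65×0.605)/(29.8+2.65) = 293.6/32.45 = 9.049 mg/L.
Mixed L₀ = (29.8×4.44 + 2.65×108)/(32.45) = 418.5/32.45 = 12.90 mg/L.
Initial deficit D₀ = C_s − DO₀ = 10.6 − 9.049 = 1.551 mg/L.
t_c = (1/0.6800) ln[(0.944/0.264)(1 − 1.551×0.6800/(0.264×12.90))] = 1.471 × ln(2.468) = 1.329 d.
D_c = (0.264/0.944) × 12.90 × e^(−0.264×1.329) = 0.2797 × 12.90 × 0.7041 = 2.540 mg/L.
Minimum DO = 10.6 − 2.540 = 8.060 mg/L.

t_c ≈ 1.33 d; minimum DO ≈ 8.06 mg/L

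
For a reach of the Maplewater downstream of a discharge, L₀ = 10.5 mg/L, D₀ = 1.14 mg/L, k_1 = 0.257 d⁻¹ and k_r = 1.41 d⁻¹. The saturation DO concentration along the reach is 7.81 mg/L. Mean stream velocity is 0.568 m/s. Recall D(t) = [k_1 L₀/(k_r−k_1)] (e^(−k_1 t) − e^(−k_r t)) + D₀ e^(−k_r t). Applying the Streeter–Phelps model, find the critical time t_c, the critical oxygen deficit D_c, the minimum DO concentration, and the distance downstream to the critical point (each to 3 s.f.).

t_c ≈ 0.897 d; D_c ≈ 1.52 mg/L; min DO ≈ 6.29 mg/L; x_c ≈ 44.0 km

At the critical point dD/dt = 0, so k_1 L₀ e^(−k_1 t) = k_r D. Substituting D(t) from the Streeter–Phelps equation and solving for t gives
t_c = ln[(k_r/k_1)(1 − D₀(k_r−k_1)/(k_1 L₀))] / (k_r−k_1).
Here k_r−k_1 = 1.153 d⁻¹ and 1 − D₀(k_r−k_1)/(k_1 L₀) = 1 − 1.14×1.153/(0.257×10.5) = 0.5129, so
t_c = ln(5.486 × 0.5129) / 1.153 = 1.035 / 1.153 = 0.8973 d.
L(t_c) = L₀ e^(−k_1 t_c) = 10.5 × 0.7940 = 8.338 mg/L, and at the critical point k_r D_c = k_1 L, so D_c = (0.257/1.41) × 8.338 = 1.520 mg/L.
Minimum DO = C_s − D_c = 7.81 − 1.520 = 6.290 mg/L.
x_c = v t_c = 0.568 m/s × 0.8973 d × 86400 s/d = 44040 m ≈ 44.0 km.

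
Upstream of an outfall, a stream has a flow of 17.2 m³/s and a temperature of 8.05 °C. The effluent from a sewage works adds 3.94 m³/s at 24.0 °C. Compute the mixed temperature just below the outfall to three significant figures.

11.0 °C

Flow-weighted mixing: C = (Q_r C_r + Q_w C_w)/(Q_r + Q_w)
= (17.2×8.05 + 3.94×24.0)/(17.2 + 3.94) = 233.0/21.14 = 11.02 °C.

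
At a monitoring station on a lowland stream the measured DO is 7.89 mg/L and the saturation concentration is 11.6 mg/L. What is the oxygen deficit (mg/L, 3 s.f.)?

D ≈ 3.71 mg/L

D = C_s − C = 11.6 − 7.89 = 3.71 mg/L.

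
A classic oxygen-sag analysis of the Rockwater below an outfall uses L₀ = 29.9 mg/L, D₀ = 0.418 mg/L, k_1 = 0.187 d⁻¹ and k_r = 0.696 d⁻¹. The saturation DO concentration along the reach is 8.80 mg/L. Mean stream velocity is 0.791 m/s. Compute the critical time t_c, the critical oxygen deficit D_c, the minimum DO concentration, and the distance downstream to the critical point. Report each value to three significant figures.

t_c ≈ 2.51 d; D_c ≈ 5.03 mg/L; min DO ≈ 3.77 mg/L; x_c ≈ 171 km

t_c = [1/(k_r−k_1)] ln[(k_r/k_1)(1 − D₀(k_r−k_1)/(k_1 L₀))]
= [1/(0.696−0.187)] ln[(0.696/0.187)(1 − 0.418×0.5090/(0.187×29.9))]
= (1/0.5090) ln[3.722 × 0.9619] = 1.965 × ln(3.580) = 1.965 × 1.275 = 2.506 d.
D_c = (k_1/k_r) L₀ e^(−k_1 t_c) = (0.187/0.696) × 29.9 × e^(−0.187×2.506) = 0.2687 × 29.9 × 0.6259 = 5.028 mg/L.
Minimum DO = C_s − D_c = 8.80 − 5.028 = 3.772 mg/L.
x_c = v t_c = 0.791 m/s × 2.506 d × 86400 s/d = 171300 m ≈ 171 km.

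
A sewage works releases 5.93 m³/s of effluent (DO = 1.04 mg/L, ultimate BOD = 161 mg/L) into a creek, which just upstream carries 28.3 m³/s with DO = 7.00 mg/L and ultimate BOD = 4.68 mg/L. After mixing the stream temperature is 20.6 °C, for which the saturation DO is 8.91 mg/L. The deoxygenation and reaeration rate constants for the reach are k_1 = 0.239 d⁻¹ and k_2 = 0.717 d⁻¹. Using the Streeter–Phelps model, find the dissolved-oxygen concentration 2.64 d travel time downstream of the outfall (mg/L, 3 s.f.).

Mixed DO = (28.3×7.00 + 5.93×1.04)/(28.3+5.93) = 204.3/34.23 = 5.967 mg/L.
Mixed L₀ = (28.3×4.68 + 5.93×161)/(34.23) = 1087/34.23 = 31.76 mg/L.
Initial deficit D₀ = C_s − DO₀ = 8.91 − 5.967 = 2.943 mg/L.
D(2.64) = [0.239×31.76/(0.717−0.239)](e^(−0.239×2.64) − e^(−0.717×2.64)) + 2.943 e^(−0.717×2.64)
= 15.88 × (0.5321 − 0.1506) + 2.943 × 0.1506 = 6.501 mg/L.
DO = 8.91 − 6.501 = 2.409 mg/L.

DO ≈ 2.41 mg/L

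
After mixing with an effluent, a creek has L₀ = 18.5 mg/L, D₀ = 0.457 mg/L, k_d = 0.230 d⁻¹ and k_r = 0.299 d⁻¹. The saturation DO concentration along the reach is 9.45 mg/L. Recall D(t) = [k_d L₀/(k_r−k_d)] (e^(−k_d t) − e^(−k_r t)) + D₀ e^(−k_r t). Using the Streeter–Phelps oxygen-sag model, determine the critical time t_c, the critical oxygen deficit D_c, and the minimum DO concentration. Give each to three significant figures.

With k_r/k_d = 1.300 and 1 − D₀(k_r−k_d)/(k_d L₀) = 0.9926,
t_c = ln(1.300 × 0.9926) / (0.299 − 0.230) = ln(1.290) / 0.06900 = 0.2549/0.06900 = 3.695 d.
L(t_c) = L₀ e^(−k_d t_c) = 18.5 × 0.4275 = 7.909 mg/L, and at the critical point k_r D_c = k_d L, so D_c = (0.230/0.299) × 7.909 = 6.084 mg/L.
Minimum DO = C_s − D_c = 9.45 − 6.084 = 3.366 mg/L.

t_c ≈ 3.69 d; D_c ≈ 6.08 mg/L; min DO ≈ 3.37 mg/L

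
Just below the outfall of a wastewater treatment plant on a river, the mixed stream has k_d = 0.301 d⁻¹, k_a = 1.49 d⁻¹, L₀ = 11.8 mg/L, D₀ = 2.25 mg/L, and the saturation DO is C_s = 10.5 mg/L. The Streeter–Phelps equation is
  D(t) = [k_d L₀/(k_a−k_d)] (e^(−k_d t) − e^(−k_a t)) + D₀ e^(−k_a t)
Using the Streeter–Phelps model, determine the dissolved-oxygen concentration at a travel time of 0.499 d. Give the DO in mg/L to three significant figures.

DO ≈ 8.28 mg/L

k_d L₀/(k_a−k_d) = 0.301×11.8/(1.49−0.301) = 3.552/1.189 = 2.987 mg/L.
e^(−k_d t) = e^(−0.301×0.4990) = 0.8605; e^(−k_a t) = e^(−1.49×0.4990) = 0.4754.
D = 2.987 × (0.8605 − 0.4754) + 2.25 × 0.4754 = 1.150 + 1.070 = 2.220 mg/L.
DO = C_s − D = 10.5 − 2.220 = 8.280 mg/L.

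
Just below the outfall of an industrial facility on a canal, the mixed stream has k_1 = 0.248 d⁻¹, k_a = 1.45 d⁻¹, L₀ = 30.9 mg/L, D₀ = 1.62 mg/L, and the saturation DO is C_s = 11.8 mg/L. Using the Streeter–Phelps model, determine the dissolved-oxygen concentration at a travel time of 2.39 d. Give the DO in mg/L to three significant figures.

DO ≈ 8.42 mg/L

k_1 L₀/(k_a−k_1) = 0.248×30.9/(1.45−0.248) = 7.663/1.202 = 6.375 mg/L.
e^(−k_1 t) = e^(−0.248×2.390) = 0.5528; e^(−k_a t) = e^(−1.45×2.390) = 0.03126.
D = 6.375 × (0.5528 − 0.03126) + 1.62 × 0.03126 = 3.325 + 0.05064 = 3.376 mg/L.
DO = C_s − D = 11.8 − 3.376 = 8.424 mg/L.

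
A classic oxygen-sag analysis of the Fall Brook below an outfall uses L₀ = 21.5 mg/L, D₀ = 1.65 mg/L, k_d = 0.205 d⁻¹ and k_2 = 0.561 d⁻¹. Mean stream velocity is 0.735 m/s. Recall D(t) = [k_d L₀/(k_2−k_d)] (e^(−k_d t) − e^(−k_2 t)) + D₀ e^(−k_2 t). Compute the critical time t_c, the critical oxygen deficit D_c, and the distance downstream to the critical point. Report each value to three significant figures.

At the critical point dD/dt = 0, so k_d L₀ e^(−k_d t) = k_2 D. Substituting D(t) from the Streeter–Phelps equation and solving for t gives
t_c = ln[(k_2/k_d)(1 − D₀(k_2−k_d)/(k_d L₀))] / (k_2−k_d).
Here k_2−k_d = 0.3560 d⁻¹ and 1 − D₀(k_2−k_d)/(k_d L₀) = 1 − 1.65×0.3560/(0.205×21.5) = 0.8667, so
t_c = ln(2.737 × 0.8667) / 0.3560 = 0.8637 / 0.3560 = 2.426 d.
L(t_c) = L₀ e^(−k_d t_c) = 21.5 × 0.6081 = 13.08 mg/L, and at the critical point k_2 D_c = k_d L, so D_c = (0.205/0.561) × 13.08 = 4.778 mg/L.
x_c = v t_c = 0.735 m/s × 2.426 d × 86400 s/d = 154100 m ≈ 154 km.

t_c ≈ 2.43 d; D_c ≈ 4.78 mg/L; x_c ≈ 154 km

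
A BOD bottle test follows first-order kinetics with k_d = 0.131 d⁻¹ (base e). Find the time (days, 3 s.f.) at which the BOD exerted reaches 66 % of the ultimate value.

y/L₀ = 1 − e^(−k_d t) = 0.66 ⇒ e^(−k_d t) = 0.340
t = −ln(0.340) / 0.131 = 1.079 / 0.131 = 8.235 d.

t ≈ 8.24 d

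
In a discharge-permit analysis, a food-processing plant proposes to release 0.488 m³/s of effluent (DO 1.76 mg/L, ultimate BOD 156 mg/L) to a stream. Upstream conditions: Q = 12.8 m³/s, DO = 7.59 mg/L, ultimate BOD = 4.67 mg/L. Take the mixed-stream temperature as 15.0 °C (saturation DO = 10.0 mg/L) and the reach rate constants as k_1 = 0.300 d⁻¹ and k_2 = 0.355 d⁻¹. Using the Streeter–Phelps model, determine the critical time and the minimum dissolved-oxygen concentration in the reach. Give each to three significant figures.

Mixed DO = (12.8×7.59 + 0.488×1.76)/(12.8+0.488) = 98.01/13.29 = 7.376 mg/L.
Mixed L₀ = (12.8×4.67 + 0.488×156)/(13.29) = 135.9/13.29 = 10.23 mg/L.
Initial deficit D₀ = C_s − DO₀ = 10.0 − 7.376 = 2.624 mg/L.
t_c = (1/0.05500) ln[(0.355/0.300)(1 − 2.624×0.05500/(0.300×10.23))] = 18.18 × ln(1.128) = 2.185 d.
D_c = (0.300/0.355) × 10.23 × e^(−0.300×2.185) = 0.8451 × 10.23 × 0.5192 = 4.488 mg/L.
Minimum DO = 10.0 − 4.488 = 5.512 mg/L.

t_c ≈ 2.18 d; minimum DO ≈ 5.51 mg/L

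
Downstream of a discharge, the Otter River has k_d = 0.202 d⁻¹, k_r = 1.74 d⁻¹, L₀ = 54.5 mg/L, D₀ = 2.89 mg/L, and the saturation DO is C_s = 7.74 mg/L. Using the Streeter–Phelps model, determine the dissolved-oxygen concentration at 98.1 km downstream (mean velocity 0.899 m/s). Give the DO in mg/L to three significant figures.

DO ≈ 2.67 mg/L

Travel time t = x/v = 98.1 km / (0.899 m/s) = 98100 m / 0.899 m/s = 109100 s = 1.263 d.
k_d L₀/(k_r−k_d) = 0.202×54.5/(1.74−0.202) = 11.01/1.538 = 7.158 mg/L.
e^(−k_d t) = e^(−0.202×1.263) = 0.7748; e^(−k_r t) = e^(−1.74×1.263) = 0.1111.
D = 7.158 × (0.7748 − 0.1111) + 2.89 × 0.1111 = 4.751 + 0.3210 = 5.072 mg/L.
DO = C_s − D = 7.74 − 5.072 = 2.668 mg/L.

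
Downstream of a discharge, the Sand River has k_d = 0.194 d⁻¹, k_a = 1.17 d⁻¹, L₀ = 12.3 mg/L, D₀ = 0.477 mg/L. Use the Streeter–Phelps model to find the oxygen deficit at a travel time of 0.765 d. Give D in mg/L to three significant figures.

k_d L₀/(k_a−k_d) = 0.194×12.3/(1.17−0.194) = 2.386/0.9760 = 2.445 mg/L.
e^(−k_d t) = e^(−0.194×0.7650) = 0.8621; e^(−k_a t) = e^(−1.17×0.7650) = 0.4086.
D = 2.445 × (0.8621 − 0.4086) + 0.477 × 0.4086 = 1.109 + 0.1949 = 1.304 mg/L.

D ≈ 1.30 mg/L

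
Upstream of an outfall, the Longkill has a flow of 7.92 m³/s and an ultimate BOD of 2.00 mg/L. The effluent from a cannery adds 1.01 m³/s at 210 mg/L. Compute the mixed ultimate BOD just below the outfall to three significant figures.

Flow-weighted mixing: C = (Q_r C_r + Q_w C_w)/(Q_r + Q_w)
= (7.92×2.00 + 1.01×210)/(7.92 + 1.01) = 227.9/8.930 = 25.53 mg/L.

25.5 mg/L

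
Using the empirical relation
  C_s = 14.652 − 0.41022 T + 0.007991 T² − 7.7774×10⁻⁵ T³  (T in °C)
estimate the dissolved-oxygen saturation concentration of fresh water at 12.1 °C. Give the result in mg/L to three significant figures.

C_s ≈ 10.7 mg/L

C_s = 14.652 − 0.41022×12.1 + 0.007991×12.1² − 7.7774×10⁻⁵×12.1³ = 10.72 mg/L.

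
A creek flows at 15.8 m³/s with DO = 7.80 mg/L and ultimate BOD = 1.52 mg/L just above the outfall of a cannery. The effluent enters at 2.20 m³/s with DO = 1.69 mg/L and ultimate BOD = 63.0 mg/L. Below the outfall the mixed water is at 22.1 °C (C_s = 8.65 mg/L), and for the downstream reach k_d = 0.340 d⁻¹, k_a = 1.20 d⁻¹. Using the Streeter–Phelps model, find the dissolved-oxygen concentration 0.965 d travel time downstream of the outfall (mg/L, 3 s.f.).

Mixed DO = (15.8×7.80 + 2.20×1.69)/(15.8+2.20) = 127.0/18.00 = 7.053 mg/L.
Mixed L₀ = (15.8×1.52 + 2.20×63.0)/(18.00) = 162.6/18.00 = 9.034 mg/L.
Initial deficit D₀ = C_s − DO₀ = 8.65 − 7.053 = 1.597 mg/L.
D(0.965) = [0.340×9.034/(1.20−0.340)](e^(−0.340×0.965) − e^(−1.20×0.965)) + 1.597 e^(−1.20×0.965)
= 3.572 × (0.7203 − 0.3141) + 1.597 × 0.3141 = 1.952 mg/L.
DO = 8.65 − 1.952 = 6.698 mg/L.

DO ≈ 6.70 mg/L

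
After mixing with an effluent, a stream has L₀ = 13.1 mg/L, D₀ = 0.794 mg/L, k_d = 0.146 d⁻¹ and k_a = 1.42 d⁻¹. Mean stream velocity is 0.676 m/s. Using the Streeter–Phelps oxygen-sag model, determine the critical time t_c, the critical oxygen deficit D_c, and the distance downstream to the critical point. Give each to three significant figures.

At the critical point dD/dt = 0, so k_d L₀ e^(−k_d t) = k_a D. Substituting D(t) from the Streeter–Phelps equation and solving for t gives
t_c = ln[(k_a/k_d)(1 − D₀(k_a−k_d)/(k_d L₀))] / (k_a−k_d).
Here k_a−k_d = 1.274 d⁻¹ and 1 − D₀(k_a−k_d)/(k_d L₀) = 1 − 0.794×1.274/(0.146×13.1) = 0.4711, so
t_c = ln(9.726 × 0.4711) / 1.274 = 1.522 / 1.274 = 1.195 d.
D_c = (k_d/k_a) L₀ e^(−k_d t_c) = (0.146/1.42) × 13.1 × e^(−0.146×1.195) = 0.1028 × 13.1 × 0.8399 = 1.131 mg/L.
x_c = v t_c = 0.676 m/s × 1.195 d × 86400 s/d = 69780 m ≈ 69.8 km.

t_c ≈ 1.19 d; D_c ≈ 1.13 mg/L; x_c ≈ 69.8 km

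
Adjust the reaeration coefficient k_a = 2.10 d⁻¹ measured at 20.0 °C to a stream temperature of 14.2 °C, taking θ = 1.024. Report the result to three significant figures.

k_a ≈ 1.83 d⁻¹

k_a(T₂) = k_a(T₁) · θ^(T₂−T₁) = 2.10 × 1.024^(14.2−20.0)
= 2.10 × 1.024^-5.80 = 2.10 × 0.8715 = 1.830 d⁻¹.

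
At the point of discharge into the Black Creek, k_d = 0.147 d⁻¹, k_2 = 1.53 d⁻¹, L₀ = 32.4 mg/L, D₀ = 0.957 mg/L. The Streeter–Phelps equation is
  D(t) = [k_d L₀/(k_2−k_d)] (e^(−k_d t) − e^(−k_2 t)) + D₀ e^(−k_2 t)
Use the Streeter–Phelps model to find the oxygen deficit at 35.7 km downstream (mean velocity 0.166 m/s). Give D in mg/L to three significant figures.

D ≈ 2.33 mg/L

Travel time t = x/v = 35.7 km / (0.166 m/s) = 35700 m / 0.166 m/s = 215100 s = 2.489 d.
k_d L₀/(k_2−k_d) = 0.147×32.4/(1.53−0.147) = 4.763/1.383 = 3.444 mg/L.
e^(−k_d t) = e^(−0.147×2.489) = 0.6936; e^(−k_2 t) = e^(−1.53×2.489) = 0.02218.
D = 3.444 × (0.6936 − 0.02218) + 0.957 × 0.02218 = 2.312 + 0.02123 = 2.333 mg/L.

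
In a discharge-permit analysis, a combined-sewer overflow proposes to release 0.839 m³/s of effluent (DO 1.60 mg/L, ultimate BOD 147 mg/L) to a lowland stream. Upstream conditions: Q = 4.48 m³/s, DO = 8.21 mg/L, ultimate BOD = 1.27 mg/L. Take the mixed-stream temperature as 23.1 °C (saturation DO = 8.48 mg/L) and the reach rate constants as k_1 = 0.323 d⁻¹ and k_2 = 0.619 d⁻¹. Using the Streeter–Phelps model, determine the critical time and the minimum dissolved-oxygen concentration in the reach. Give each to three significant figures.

t_c ≈ 2.03 d; minimum DO ≈ 1.90 mg/L

Mixed DO = (4.48×8.21 + 0.839×1.60)/(4.48+0.839) = 38.12/5.319 = 7.167 mg/L.
Mixed L₀ = (4.48×1.27 + 0.839×147)/(5.319) = 129.0/5.319 = 24.26 mg/L.
Initial deficit D₀ = C_s − DO₀ = 8.48 − 7.167 = 1.313 mg/L.
t_c = (1/0.2960) ln[(0.619/0.323)(1 − 1.313×0.2960/(0.323×24.26))] = 3.378 × ln(1.821) = 2.026 d.
D_c = (0.323/0.619) × 24.26 × e^(−0.323×2.026) = 0.5218 × 24.26 × 0.5198 = 6.580 mg/L.
Minimum DO = 8.48 − 6.580 = 1.900 mg/L.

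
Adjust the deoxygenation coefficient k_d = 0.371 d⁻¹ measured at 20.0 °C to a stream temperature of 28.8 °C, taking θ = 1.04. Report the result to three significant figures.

k_d(T₂) = k_d(T₁) · θ^(T₂−T₁) = 0.371 × 1.04^(28.8−20.0)
= 0.371 × 1.04^8.80 = 0.371 × 1.412 = 0.5239 d⁻¹.

k_d ≈ 0.524 d⁻¹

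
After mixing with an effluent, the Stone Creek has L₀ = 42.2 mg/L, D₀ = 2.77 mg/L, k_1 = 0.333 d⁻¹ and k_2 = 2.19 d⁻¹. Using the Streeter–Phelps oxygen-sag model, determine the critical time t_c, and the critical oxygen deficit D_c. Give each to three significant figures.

t_c = [1/(k_2−k_1)] ln[(k_2/k_1)(1 − D₀(k_2−k_1)/(k_1 L₀))]
= [1/(2.19−0.333)] ln[(2.19/0.333)(1 − 2.77×1.857/(0.333×42.2))]
= (1/1.857) ln[6.577 × 0.6340] = 0.5385 × ln(4.169) = 0.5385 × 1.428 = 0.7688 d.
D_c = (k_1/k_2) L₀ e^(−k_1 t_c) = (0.333/2.19) × 42.2 × e^(−0.333×0.7688) = 0.1521 × 42.2 × 0.7741 = 4.967 mg/L.

t_c ≈ 0.769 d; D_c ≈ 4.97 mg/L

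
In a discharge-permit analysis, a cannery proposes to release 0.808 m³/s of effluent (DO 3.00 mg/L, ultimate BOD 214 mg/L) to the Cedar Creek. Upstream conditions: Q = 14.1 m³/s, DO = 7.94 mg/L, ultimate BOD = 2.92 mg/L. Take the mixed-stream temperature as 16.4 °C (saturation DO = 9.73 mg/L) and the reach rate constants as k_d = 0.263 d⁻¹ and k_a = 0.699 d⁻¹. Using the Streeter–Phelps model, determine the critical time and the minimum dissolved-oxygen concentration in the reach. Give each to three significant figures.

Mixed DO = (14.1×7.94 + 0.808×3.00)/(14.1+0.808) = 114.4/14.91 = 7.672 mg/L.
Mixed L₀ = (14.1×2.92 + 0.808×214)/(14.91) = 214.1/14.91 = 14.36 mg/L.
Initial deficit D₀ = C_s − DO₀ = 9.73 − 7.672 = 2.058 mg/L.
t_c = (1/0.4360) ln[(0.699/0.263)(1 − 2.058×0.4360/(0.263×14.36))] = 2.294 × ln(2.026) = 1.620 d.
D_c = (0.263/0.699) × 14.36 × e^(−0.263×1.620) = 0.3763 × 14.36 × 0.6531 = 3.529 mg/L.
Minimum DO = 9.73 − 3.529 = 6.201 mg/L.

t_c ≈ 1.62 d; minimum DO ≈ 6.20 mg/L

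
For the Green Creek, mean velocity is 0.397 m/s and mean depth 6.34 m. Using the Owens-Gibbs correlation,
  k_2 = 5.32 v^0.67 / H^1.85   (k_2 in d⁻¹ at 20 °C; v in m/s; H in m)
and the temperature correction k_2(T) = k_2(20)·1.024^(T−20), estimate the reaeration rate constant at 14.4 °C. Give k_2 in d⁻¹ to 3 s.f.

k_2(20) = 5.32 × 0.397^0.67 / 6.34^1.85 = 5.32 × 0.5385 / 30.47 = 0.09402 d⁻¹.
k_2(14.4) = 0.09402 × 1.024^(14.4−20) = 0.09402 × 0.8756 = 0.08233 d⁻¹.

k_2 ≈ 0.0823 d⁻¹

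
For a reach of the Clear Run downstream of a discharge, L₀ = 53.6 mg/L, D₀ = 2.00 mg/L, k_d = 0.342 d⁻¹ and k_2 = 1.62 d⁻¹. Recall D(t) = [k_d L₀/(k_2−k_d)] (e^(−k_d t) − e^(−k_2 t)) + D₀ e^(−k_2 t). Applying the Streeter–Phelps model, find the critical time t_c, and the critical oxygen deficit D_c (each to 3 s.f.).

t_c ≈ 1.10 d; D_c ≈ 7.77 mg/L

With k_2/k_d = 4.737 and 1 − D₀(k_2−k_d)/(k_d L₀) = 0.8606,
t_c = ln(4.737 × 0.8606) / (1.62 − 0.342) = ln(4.076) / 1.278 = 1.405/1.278 = 1.100 d.
D_c = (k_d/k_2) L₀ e^(−k_d t_c) = (0.342/1.62) × 53.6 × e^(−0.342×1.100) = 0.2111 × 53.6 × 0.6866 = 7.769 mg/L.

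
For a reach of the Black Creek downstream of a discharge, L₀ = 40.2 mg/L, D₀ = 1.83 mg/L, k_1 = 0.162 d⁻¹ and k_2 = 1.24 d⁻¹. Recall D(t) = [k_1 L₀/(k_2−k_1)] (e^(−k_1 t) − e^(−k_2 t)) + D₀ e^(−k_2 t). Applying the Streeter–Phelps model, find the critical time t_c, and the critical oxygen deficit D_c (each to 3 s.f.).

t_c ≈ 1.55 d; D_c ≈ 4.08 mg/L

With k_2/k_1 = 7.654 and 1 − D₀(k_2−k_1)/(k_1 L₀) = 0.6971,
t_c = ln(7.654 × 0.6971) / (1.24 − 0.162) = ln(5.336) / 1.078 = 1.674/1.078 = 1.553 d.
D_c = (k_1/k_2) L₀ e^(−k_1 t_c) = (0.162/1.24) × 40.2 × e^(−0.162×1.553) = 0.1306 × 40.2 × 0.7775 = 4.084 mg/L.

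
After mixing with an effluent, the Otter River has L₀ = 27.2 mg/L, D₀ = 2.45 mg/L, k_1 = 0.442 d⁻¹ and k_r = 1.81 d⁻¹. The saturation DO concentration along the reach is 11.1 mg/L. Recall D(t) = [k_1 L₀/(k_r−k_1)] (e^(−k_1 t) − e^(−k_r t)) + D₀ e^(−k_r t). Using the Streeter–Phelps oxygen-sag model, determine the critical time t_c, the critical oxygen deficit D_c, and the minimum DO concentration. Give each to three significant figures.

At the critical point dD/dt = 0, so k_1 L₀ e^(−k_1 t) = k_r D. Substituting D(t) from the Streeter–Phelps equation and solving for t gives
t_c = ln[(k_r/k_1)(1 − D₀(k_r−k_1)/(k_1 L₀))] / (k_r−k_1).
Here k_r−k_1 = 1.368 d⁻¹ and 1 − D₀(k_r−k_1)/(k_1 L₀) = 1 − 2.45×1.368/(0.442×27.2) = 0.7212, so
t_c = ln(4.095 × 0.7212) / 1.368 = 1.083 / 1.368 = 0.7916 d.
D_c = (k_1/k_r) L₀ e^(−k_1 t_c) = (0.442/1.81) × 27.2 × e^(−0.442×0.7916) = 0.2442 × 27.2 × 0.7048 = 4.681 mg/L.
Minimum DO = C_s − D_c = 11.1 − 4.681 = 6.419 mg/L.

t_c ≈ 0.792 d; D_c ≈ 4.68 mg/L; min DO ≈ 6.42 mg/L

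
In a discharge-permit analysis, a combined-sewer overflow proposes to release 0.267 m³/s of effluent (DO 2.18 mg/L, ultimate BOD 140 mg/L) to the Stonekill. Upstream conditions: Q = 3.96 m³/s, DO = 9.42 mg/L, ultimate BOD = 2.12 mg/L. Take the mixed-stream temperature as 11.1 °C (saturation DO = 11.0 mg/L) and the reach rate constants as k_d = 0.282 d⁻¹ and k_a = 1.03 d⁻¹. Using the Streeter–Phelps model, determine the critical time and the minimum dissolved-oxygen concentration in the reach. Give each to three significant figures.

t_c ≈ 0.808 d; minimum DO ≈ 8.64 mg/L

Mixed DO = (3.96×9.42 + 0.267×2.18)/(3.96+0.267) = 37.89/4.227 = 8.963 mg/L.
Mixed L₀ = (3.96×2.12 + 0.267×140)/(4.227) = 45.78/4.227 = 10.83 mg/L.
Initial deficit D₀ = C_s − DO₀ = 11.0 − 8.963 = 2.037 mg/L.
t_c = (1/0.7480) ln[(1.03/0.282)(1 − 2.037×0.7480/(0.282×10.83))] = 1.337 × ln(1.830) = 0.8078 d.
D_c = (0.282/1.03) × 10.83 × e^(−0.282×0.8078) = 0.2738 × 10.83 × 0.7963 = 2.361 mg/L.
Minimum DO = 11.0 − 2.361 = 8.639 mg/L.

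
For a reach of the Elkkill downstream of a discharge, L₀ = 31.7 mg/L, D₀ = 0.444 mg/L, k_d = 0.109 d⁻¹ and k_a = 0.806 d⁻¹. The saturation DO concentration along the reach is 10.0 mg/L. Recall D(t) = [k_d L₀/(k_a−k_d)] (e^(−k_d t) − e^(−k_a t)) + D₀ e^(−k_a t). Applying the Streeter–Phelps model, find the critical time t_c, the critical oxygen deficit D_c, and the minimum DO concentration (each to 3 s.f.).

t_c ≈ 2.74 d; D_c ≈ 3.18 mg/L; min DO ≈ 6.82 mg/L

t_c = [1/(k_a−k_d)] ln[(k_a/k_d)(1 − D₀(k_a−k_d)/(k_d L₀))]
= [1/(0.806−0.109)] ln[(0.806/0.109)(1 − 0.444×0.6970/(0.109×31.7))]
= (1/0.6970) ln[7.394 × 0.9104] = 1.435 × ln(6.732) = 1.435 × 1.907 = 2.736 d.
L(t_c) = L₀ e^(−k_d t_c) = 31.7 × 0.7421 = 23.53 mg/L, and at the critical point k_a D_c = k_d L, so D_c = (0.109/0.806) × 23.53 = 3.182 mg/L.
Minimum DO = C_s − D_c = 10.0 − 3.182 = 6.818 mg/L.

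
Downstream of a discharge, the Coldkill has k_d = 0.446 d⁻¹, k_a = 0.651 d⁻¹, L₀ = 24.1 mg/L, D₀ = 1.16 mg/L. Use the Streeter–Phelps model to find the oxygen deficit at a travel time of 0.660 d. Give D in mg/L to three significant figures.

D ≈ 5.70 mg/L

k_d L₀/(k_a−k_d) = 0.446×24.1/(0.651−0.446) = 10.75/0.2050 = 52.43 mg/L.
e^(−k_d t) = e^(−0.446×0.6600) = 0.7450; e^(−k_a t) = e^(−0.651×0.6600) = 0.6507.
D = 52.43 × (0.7450 − 0.6507) + 1.16 × 0.6507 = 4.943 + 0.7548 = 5.698 mg/L.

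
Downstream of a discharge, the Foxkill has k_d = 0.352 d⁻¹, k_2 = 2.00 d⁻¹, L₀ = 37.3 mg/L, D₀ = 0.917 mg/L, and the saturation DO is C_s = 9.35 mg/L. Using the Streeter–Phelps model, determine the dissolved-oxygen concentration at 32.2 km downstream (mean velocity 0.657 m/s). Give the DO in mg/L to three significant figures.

DO ≈ 5.09 mg/L

Travel time t = x/v = 32.2 km / (0.657 m/s) = 32200 m / 0.657 m/s = 49010 s = 0.5673 d.
k_d L₀/(k_2−k_d) = 0.352×37.3/(2.00−0.352) = 13.13/1.648 = 7.967 mg/L.
e^(−k_d t) = e^(−0.352×0.5673) = 0.8190; e^(−k_2 t) = e^(−2.00×0.5673) = 0.3216.
D = 7.967 × (0.8190 − 0.3216) + 0.917 × 0.3216 = 3.963 + 0.2949 = 4.258 mg/L.
DO = C_s − D = 9.35 − 4.258 = 5.092 mg/L.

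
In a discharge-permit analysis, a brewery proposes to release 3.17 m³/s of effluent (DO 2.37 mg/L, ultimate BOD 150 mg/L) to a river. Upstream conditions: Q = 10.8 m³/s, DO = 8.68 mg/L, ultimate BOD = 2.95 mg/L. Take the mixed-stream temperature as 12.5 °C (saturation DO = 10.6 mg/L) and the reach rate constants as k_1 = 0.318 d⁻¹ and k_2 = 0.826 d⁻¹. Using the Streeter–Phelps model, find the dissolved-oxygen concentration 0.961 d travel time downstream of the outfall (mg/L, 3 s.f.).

DO ≈ 2.62 mg/L

Mixed DO = (10.8×8.68 + 3.17×2.37)/(10.8+3.17) = 101.3/13.97 = 7.248 mg/L.
Mixed L₀ = (10.8×2.95 + 3.17×150)/(13.97) = 507.4/13.97 = 36.32 mg/L.
Initial deficit D₀ = C_s − DO₀ = 10.6 − 7.248 = 3.352 mg/L.
D(0.961) = [0.318×36.32/(0.826−0.318)](e^(−0.318×0.961) − e^(−0.826×0.961)) + 3.352 e^(−0.826×0.961)
= 22.73 × (0.7367 − 0.4521) + 3.352 × 0.4521 = 7.985 mg/L.
DO = 10.6 − 7.985 = 2.615 mg/L.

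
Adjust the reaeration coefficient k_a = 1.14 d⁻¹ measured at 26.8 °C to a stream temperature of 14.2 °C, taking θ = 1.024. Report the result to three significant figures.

k_a(T₂) = k_a(T₁) · θ^(T₂−T₁) = 1.14 × 1.024^(14.2−26.8)
= 1.14 × 1.024^-12.6 = 1.14 × 0.7417 = 0.8455 d⁻¹.

k_a ≈ 0.846 d⁻¹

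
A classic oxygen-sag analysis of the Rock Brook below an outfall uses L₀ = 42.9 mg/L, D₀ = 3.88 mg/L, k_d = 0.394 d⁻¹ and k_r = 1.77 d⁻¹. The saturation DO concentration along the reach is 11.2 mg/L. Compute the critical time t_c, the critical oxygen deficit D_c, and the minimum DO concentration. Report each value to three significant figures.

With k_r/k_d = 4.492 and 1 − D₀(k_r−k_d)/(k_d L₀) = 0.6841,
t_c = ln(4.492 × 0.6841) / (1.77 − 0.394) = ln(3.073) / 1.376 = 1.123/1.376 = 0.8160 d.
L(t_c) = L₀ e^(−k_d t_c) = 42.9 × 0.7251 = 31.11 mg/L, and at the critical point k_r D_c = k_d L, so D_c = (0.394/1.77) × 31.11 = 6.924 mg/L.
Minimum DO = C_s − D_c = 11.2 − 6.924 = 4.276 mg/L.

t_c ≈ 0.816 d; D_c ≈ 6.92 mg/L; min DO ≈ 4.28 mg/L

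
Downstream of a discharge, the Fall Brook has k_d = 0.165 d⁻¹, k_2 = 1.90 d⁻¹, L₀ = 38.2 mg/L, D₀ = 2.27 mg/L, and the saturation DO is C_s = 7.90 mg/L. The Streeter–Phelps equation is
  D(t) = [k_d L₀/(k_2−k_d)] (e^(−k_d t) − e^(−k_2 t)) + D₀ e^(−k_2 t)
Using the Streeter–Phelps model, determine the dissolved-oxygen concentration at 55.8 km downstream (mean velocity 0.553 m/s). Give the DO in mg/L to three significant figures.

DO ≈ 5.05 mg/L

Travel time t = x/v = 55.8 km / (0.553 m/s) = 55800 m / 0.553 m/s = 100900 s = 1.168 d.
k_d L₀/(k_2−k_d) = 0.165×38.2/(1.90−0.165) = 6.303/1.735 = 3.633 mg/L.
e^(−k_d t) = e^(−0.165×1.168) = 0.8247; e^(−k_2 t) = e^(−1.90×1.168) = 0.1087.
D = 3.633 × (0.8247 − 0.1087) + 2.27 × 0.1087 = 2.601 + 0.2468 = 2.848 mg/L.
DO = C_s − D = 7.90 − 2.848 = 5.052 mg/L.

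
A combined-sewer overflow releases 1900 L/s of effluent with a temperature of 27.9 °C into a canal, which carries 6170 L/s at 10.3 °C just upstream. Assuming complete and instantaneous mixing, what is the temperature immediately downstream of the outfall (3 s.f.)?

14.4 °C

Flow-weighted mixing: C = (Q_r C_r + Q_w C_w)/(Q_r + Q_w)
= (6170×10.3 + 1900×27.9)/(6170 + 1900) = 116600/8070 = 14.44 °C.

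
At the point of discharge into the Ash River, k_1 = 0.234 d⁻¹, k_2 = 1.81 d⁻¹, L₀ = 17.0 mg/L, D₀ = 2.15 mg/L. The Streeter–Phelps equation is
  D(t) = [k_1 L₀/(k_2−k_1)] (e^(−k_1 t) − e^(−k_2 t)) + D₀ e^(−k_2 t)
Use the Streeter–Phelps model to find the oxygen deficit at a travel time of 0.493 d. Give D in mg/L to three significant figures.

D ≈ 2.10 mg/L

k_1 L₀/(k_2−k_1) = 0.234×17.0/(1.81−0.234) = 3.978/1.576 = 2.524 mg/L.
e^(−k_1 t) = e^(−0.234×0.4930) = 0.8910; e^(−k_2 t) = e^(−1.81×0.4930) = 0.4097.
D = 2.524 × (0.8910 − 0.4097) + 2.15 × 0.4097 = 1.215 + 0.8809 = 2.096 mg/L.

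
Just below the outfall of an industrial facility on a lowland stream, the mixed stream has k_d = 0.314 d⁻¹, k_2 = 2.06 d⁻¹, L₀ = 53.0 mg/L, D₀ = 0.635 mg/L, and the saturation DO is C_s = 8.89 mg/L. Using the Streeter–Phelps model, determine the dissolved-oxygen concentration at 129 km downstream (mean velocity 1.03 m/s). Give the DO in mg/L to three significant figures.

Travel time t = x/v = 129 km / (1.03 m/s) = 129000 m / 1.03 m/s = 125200 s = 1.450 d.
k_d L₀/(k_2−k_d) = 0.314×53.0/(2.06−0.314) = 16.64/1.746 = 9.532 mg/L.
e^(−k_d t) = e^(−0.314×1.450) = 0.6343; e^(−k_2 t) = e^(−2.06×1.450) = 0.05048.
D = 9.532 × (0.6343 − 0.05048) + 0.635 × 0.05048 = 5.565 + 0.03206 = 5.597 mg/L.
DO = C_s − D = 8.89 − 5.597 = 3.293 mg/L.

DO ≈ 3.29 mg/L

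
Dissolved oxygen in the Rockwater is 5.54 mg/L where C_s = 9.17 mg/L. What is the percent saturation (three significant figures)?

% saturation = C/C_s × 100 = 5.54/9.17 × 100 = 60.4 %.

60.4 % saturation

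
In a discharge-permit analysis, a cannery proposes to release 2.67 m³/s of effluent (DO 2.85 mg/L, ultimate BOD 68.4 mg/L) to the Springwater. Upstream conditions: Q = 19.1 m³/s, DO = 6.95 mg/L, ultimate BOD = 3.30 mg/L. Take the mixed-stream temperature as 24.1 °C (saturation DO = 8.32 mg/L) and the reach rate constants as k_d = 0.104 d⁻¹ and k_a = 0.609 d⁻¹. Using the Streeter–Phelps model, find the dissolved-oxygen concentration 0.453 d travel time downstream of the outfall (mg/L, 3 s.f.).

DO ≈ 6.45 mg/L

Mixed DO = (19.1×6.95 + 2.67×2.85)/(19.1+2.67) = 140.4/21.77 = 6.447 mg/L.
Mixed L₀ = (19.1×3.30 + 2.67×68.4)/(21.77) = 245.7/21.77 = 11.28 mg/L.
Initial deficit D₀ = C_s − DO₀ = 8.32 − 6.447 = 1.873 mg/L.
D(0.453) = [0.104×11.28/(0.609−0.104)](e^(−0.104×0.453) − e^(−0.609×0.453)) + 1.873 e^(−0.609×0.453)
= 2.324 × (0.9540 − 0.7589) + 1.873 × 0.7589 = 1.875 mg/L.
DO = 8.32 − 1.875 = 6.445 mg/L.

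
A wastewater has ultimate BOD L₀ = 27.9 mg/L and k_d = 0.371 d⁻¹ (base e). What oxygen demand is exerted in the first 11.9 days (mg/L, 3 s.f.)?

y_t = L₀(1 − e^(−k_d t)) = 27.9 × (1 − e^(−0.371×11.9))
= 27.9 × (1 − 0.01210) = 27.9 × 0.9879 = 27.56 mg/L.

y ≈ 27.6 mg/L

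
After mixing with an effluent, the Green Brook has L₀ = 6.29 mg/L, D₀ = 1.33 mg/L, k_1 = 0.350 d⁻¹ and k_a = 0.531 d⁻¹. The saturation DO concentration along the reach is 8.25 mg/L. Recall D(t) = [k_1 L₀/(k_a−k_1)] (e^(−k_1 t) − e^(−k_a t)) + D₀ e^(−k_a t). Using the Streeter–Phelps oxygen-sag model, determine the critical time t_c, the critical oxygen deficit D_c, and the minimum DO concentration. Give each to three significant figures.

At the critical point dD/dt = 0, so k_1 L₀ e^(−k_1 t) = k_a D. Substituting D(t) from the Streeter–Phelps equation and solving for t gives
t_c = ln[(k_a/k_1)(1 − D₀(k_a−k_1)/(k_1 L₀))] / (k_a−k_1).
Here k_a−k_1 = 0.1810 d⁻¹ and 1 − D₀(k_a−k_1)/(k_1 L₀) = 1 − 1.33×0.1810/(0.350×6.29) = 0.8907, so
t_c = ln(1.517 × 0.8907) / 0.1810 = 0.3010 / 0.1810 = 1.663 d.
D_c = (k_1/k_a) L₀ e^(−k_1 t_c) = (0.350/0.531) × 6.29 × e^(−0.350×1.663) = 0.6591 × 6.29 × 0.5587 = 2.316 mg/L.
Minimum DO = C_s − D_c = 8.25 − 2.316 = 5.934 mg/L.

t_c ≈ 1.66 d; D_c ≈ 2.32 mg/L; min DO ≈ 5.93 mg/L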